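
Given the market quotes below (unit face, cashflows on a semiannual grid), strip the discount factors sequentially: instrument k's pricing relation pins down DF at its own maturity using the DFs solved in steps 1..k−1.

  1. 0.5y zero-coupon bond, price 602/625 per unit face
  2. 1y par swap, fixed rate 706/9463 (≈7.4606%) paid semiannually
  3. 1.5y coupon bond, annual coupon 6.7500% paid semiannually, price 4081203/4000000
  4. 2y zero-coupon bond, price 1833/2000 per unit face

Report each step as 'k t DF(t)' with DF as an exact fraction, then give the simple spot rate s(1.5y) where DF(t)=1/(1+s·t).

1 1/2 602/625
2 1 4647/5000
3 3/2 2313/2500
4 2 1833/2000
s(1.5y) = (1/(2313/2500) − 1)/(3/2) = 374/6939 ≈ 5.3898%

step 1 [0.5y] zero: DF = P = 602/625 ≈ 0.963200
step 2 [1y] swap r/2=353/9463: DF=(1 − 353/9463·(0.963200))/(1+353/9463) = 4647/5000 ≈ 0.929400
step 3 [1.5y] bond c/2=27/800: DF=(4081203/4000000 − 27/800·(0.963200+0.929400))/(1+27/800) = 2313/2500 ≈ 0.925200
step 4 [2y] zero: DF = P = 1833/2000 ≈ 0.916500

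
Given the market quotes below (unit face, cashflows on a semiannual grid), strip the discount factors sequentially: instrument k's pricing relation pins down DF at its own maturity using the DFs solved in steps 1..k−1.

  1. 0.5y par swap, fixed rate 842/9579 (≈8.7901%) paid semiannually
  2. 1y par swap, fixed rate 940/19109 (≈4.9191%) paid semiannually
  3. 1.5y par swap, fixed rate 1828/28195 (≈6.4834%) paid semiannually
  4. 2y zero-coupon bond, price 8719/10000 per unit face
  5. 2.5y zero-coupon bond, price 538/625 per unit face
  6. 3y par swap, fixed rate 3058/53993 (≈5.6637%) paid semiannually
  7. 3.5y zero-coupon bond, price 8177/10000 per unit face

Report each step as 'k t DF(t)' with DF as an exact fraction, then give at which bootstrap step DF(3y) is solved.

1 1/2 9579/10000
2 1 953/1000
3 3/2 4543/5000
4 2 8719/10000
5 5/2 538/625
6 3 8471/10000
7 7/2 8177/10000
DF(3y) is solved at step 6

step 1 [0.5y] swap r/2=421/9579: DF=(1 − 421/9579·(0))/(1+421/9579) = 9579/10000 ≈ 0.957900
step 2 [1y] swap r/2=470/19109: DF=(1 − 470/19109·(0.957900))/(1+470/19109) = 953/1000 ≈ 0.953000
step 3 [1.5y] swap r/2=914/28195: DF=(1 − 914/28195·(0.957900+0.953000))/(1+914/28195) = 4543/5000 ≈ 0.908600
step 4 [2y] zero: DF = P = 8719/10000 ≈ 0.871900
step 5 [2.5y] zero: DF = P = 538/625 ≈ 0.860800
step 6 [3y] swap r/2=1529/53993: DF=(1 − 1529/53993·(0.957900+0.953000+0.908600+0.871900+0.860800))/(1+1529/53993) = 8471/10000 ≈ 0.847100
step 7 [3.5y] zero: DF = P = 8177/10000 ≈ 0.817700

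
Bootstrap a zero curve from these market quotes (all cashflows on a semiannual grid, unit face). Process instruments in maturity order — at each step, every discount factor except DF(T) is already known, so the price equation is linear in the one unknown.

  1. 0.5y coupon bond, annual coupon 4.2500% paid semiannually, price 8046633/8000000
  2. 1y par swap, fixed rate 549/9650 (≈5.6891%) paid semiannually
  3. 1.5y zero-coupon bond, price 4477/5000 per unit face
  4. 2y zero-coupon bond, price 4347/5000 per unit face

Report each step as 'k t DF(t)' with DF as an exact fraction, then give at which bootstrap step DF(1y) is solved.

1 1/2 9849/10000
2 1 9451/10000
3 3/2 4477/5000
4 2 4347/5000
DF(1y) is solved at step 2

step 1 [0.5y] bond c/2=17/800: DF=(8046633/8000000 − 17/800·(0))/(1+17/800) = 9849/10000 ≈ 0.984900
step 2 [1y] swap r/2=549/19300: DF=(1 − 549/19300·(0.984900))/(1+549/19300) = 9451/10000 ≈ 0.945100
step 3 [1.5y] zero: DF = P = 4477/5000 ≈ 0.895400
step 4 [2y] zero: DF = P = 4347/5000 ≈ 0.869400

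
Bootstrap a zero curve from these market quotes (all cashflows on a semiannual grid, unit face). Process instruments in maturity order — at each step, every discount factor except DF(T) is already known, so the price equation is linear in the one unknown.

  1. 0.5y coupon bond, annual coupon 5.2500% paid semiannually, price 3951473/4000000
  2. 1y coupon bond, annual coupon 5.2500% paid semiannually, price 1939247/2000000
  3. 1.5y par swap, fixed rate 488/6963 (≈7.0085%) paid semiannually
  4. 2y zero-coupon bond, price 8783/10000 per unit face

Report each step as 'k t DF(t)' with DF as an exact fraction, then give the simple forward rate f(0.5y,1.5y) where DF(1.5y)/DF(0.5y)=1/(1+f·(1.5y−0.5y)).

1 1/2 4813/5000
2 1 4601/5000
3 3/2 564/625
4 2 8783/10000
f(0.5y,1.5y) = ((4813/5000)/(564/625) − 1)/(1) = 301/4512 ≈ 6.6711%

step 1 [0.5y] bond c/2=21/800: DF=(3951473/4000000 − 21/800·(0))/(1+21/800) = 4813/5000 ≈ 0.962600
step 2 [1y] bond c/2=21/800: DF=(1939247/2000000 − 21/800·(0.962600))/(1+21/800) = 4601/5000 ≈ 0.920200
step 3 [1.5y] swap r/2=244/6963: DF=(1 − 244/6963·(0.962600+0.920200))/(1+244/6963) = 564/625 ≈ 0.902400
step 4 [2y] zero: DF = P = 8783/10000 ≈ 0.878300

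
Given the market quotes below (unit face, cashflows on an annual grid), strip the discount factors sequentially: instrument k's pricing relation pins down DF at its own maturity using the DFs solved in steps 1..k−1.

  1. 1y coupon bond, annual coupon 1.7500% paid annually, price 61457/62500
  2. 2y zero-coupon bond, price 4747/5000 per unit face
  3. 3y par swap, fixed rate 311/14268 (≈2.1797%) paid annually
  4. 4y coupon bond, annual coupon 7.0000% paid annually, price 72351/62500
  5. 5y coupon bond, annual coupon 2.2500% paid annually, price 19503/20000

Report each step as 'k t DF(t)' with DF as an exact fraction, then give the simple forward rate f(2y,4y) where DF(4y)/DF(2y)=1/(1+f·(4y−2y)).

step 1 [1y] bond c/1=7/400: DF=(61457/62500 − 7/400·(0))/(1+7/400) = 604/625 ≈ 0.966400
step 2 [2y] zero: DF = P = 4747/5000 ≈ 0.949400
step 3 [3y] swap r/1=311/14268: DF=(1 − 311/14268·(0.966400+0.949400))/(1+311/14268) = 4689/5000 ≈ 0.937800
step 4 [4y] bond c/1=7/100: DF=(72351/62500 − 7/100·(0.966400+0.949400+0.937800))/(1+7/100) = 1119/1250 ≈ 0.895200
step 5 [5y] bond c/1=9/400: DF=(19503/20000 − 9/400·(0.966400+0.949400+0.937800+0.895200))/(1+9/400) = 1089/1250 ≈ 0.871200

1 1 604/625
2 2 4747/5000
3 3 4689/5000
4 4 1119/1250
5 5 1089/1250
f(2y,4y) = ((4747/5000)/(1119/1250) − 1)/(2) = 271/8952 ≈ 3.0273%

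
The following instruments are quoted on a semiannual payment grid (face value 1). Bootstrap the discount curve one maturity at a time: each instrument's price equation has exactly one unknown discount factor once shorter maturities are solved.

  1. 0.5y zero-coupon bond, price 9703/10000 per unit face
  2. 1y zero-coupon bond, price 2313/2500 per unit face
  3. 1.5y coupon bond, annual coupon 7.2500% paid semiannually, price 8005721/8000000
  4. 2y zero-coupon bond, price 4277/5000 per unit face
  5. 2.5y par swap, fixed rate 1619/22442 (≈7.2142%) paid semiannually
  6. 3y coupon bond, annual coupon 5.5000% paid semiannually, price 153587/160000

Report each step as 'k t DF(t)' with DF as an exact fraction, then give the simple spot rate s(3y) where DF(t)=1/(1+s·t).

step 1 [0.5y] zero: DF = P = 9703/10000 ≈ 0.970300
step 2 [1y] zero: DF = P = 2313/2500 ≈ 0.925200
step 3 [1.5y] bond c/2=29/800: DF=(8005721/8000000 − 29/800·(0.970300+0.925200))/(1+29/800) = 4497/5000 ≈ 0.899400
step 4 [2y] zero: DF = P = 4277/5000 ≈ 0.855400
step 5 [2.5y] swap r/2=1619/44884: DF=(1 − 1619/44884·(0.970300+0.925200+0.899400+0.855400))/(1+1619/44884) = 8381/10000 ≈ 0.838100
step 6 [3y] bond c/2=11/400: DF=(153587/160000 − 11/400·(0.970300+0.925200+0.899400+0.855400+0.838100))/(1+11/400) = 8141/10000 ≈ 0.814100

1 1/2 9703/10000
2 1 2313/2500
3 3/2 4497/5000
4 2 4277/5000
5 5/2 8381/10000
6 3 8141/10000
s(3y) = (1/(8141/10000) − 1)/(3) = 1859/24423 ≈ 7.6117%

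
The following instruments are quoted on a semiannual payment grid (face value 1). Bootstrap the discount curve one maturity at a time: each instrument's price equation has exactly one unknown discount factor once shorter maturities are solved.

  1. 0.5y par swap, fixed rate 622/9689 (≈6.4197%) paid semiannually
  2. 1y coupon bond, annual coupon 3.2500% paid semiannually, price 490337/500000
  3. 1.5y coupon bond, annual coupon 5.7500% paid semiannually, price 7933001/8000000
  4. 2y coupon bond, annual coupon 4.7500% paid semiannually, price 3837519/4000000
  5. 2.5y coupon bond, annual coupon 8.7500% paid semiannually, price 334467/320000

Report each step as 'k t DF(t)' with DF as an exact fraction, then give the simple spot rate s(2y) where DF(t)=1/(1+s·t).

1 1/2 9689/10000
2 1 1899/2000
3 3/2 9103/10000
4 2 1743/2000
5 5/2 8463/10000
s(2y) = (1/(1743/2000) − 1)/(2) = 257/3486 ≈ 7.3723%

step 1 [0.5y] swap r/2=311/9689: DF=(1 − 311/9689·(0))/(1+311/9689) = 9689/10000 ≈ 0.968900
step 2 [1y] bond c/2=13/800: DF=(490337/500000 − 13/800·(0.968900))/(1+13/800) = 1899/2000 ≈ 0.949500
step 3 [1.5y] bond c/2=23/800: DF=(7933001/8000000 − 23/800·(0.968900+0.949500))/(1+23/800) = 9103/10000 ≈ 0.910300
step 4 [2y] bond c/2=19/800: DF=(3837519/4000000 − 19/800·(0.968900+0.949500+0.910300))/(1+19/800) = 1743/2000 ≈ 0.871500
step 5 [2.5y] bond c/2=7/160: DF=(334467/320000 − 7/160·(0.968900+0.949500+0.910300+0.871500))/(1+7/160) = 8463/10000 ≈ 0.846300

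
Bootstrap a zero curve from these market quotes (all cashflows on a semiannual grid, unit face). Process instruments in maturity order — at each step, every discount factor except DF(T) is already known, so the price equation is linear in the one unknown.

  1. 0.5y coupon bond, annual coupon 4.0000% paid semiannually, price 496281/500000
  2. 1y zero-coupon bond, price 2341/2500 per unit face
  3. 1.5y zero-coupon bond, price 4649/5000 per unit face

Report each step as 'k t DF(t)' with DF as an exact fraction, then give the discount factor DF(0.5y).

1 1/2 9731/10000
2 1 2341/2500
3 3/2 4649/5000
DF(0.5y) = 9731/10000 ≈ 0.973100

step 1 [0.5y] bond c/2=1/50: DF=(496281/500000 − 1/50·(0))/(1+1/50) = 9731/10000 ≈ 0.973100
step 2 [1y] zero: DF = P = 2341/2500 ≈ 0.936400
step 3 [1.5y] zero: DF = P = 4649/5000 ≈ 0.929800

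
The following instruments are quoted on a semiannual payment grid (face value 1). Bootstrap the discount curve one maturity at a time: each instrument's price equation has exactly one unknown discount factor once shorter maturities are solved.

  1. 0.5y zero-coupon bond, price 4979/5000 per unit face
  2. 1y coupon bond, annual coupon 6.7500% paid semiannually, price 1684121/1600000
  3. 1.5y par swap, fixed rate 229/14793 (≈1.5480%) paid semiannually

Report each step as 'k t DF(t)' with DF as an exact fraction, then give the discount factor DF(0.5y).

step 1 [0.5y] zero: DF = P = 4979/5000 ≈ 0.995800
step 2 [1y] bond c/2=27/800: DF=(1684121/1600000 − 27/800·(0.995800))/(1+27/800) = 9857/10000 ≈ 0.985700
step 3 [1.5y] swap r/2=229/29586: DF=(1 − 229/29586·(0.995800+0.985700))/(1+229/29586) = 9771/10000 ≈ 0.977100

1 1/2 4979/5000
2 1 9857/10000
3 3/2 9771/10000
DF(0.5y) = 4979/5000 ≈ 0.995800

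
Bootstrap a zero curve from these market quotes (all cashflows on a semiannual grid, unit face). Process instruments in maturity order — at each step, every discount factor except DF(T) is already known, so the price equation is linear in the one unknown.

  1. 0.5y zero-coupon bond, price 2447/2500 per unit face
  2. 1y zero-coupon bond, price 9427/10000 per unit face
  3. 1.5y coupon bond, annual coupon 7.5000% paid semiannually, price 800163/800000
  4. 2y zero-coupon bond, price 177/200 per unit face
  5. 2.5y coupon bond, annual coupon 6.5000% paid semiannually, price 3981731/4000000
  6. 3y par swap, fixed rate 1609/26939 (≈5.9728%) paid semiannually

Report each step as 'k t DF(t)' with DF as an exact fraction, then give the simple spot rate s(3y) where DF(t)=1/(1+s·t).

step 1 [0.5y] zero: DF = P = 2447/2500 ≈ 0.978800
step 2 [1y] zero: DF = P = 9427/10000 ≈ 0.942700
step 3 [1.5y] bond c/2=3/80: DF=(800163/800000 − 3/80·(0.978800+0.942700))/(1+3/80) = 4473/5000 ≈ 0.894600
step 4 [2y] zero: DF = P = 177/200 ≈ 0.885000
step 5 [2.5y] bond c/2=13/400: DF=(3981731/4000000 − 13/400·(0.978800+0.942700+0.894600+0.885000))/(1+13/400) = 2119/2500 ≈ 0.847600
step 6 [3y] swap r/2=1609/53878: DF=(1 − 1609/53878·(0.978800+0.942700+0.894600+0.885000+0.847600))/(1+1609/53878) = 8391/10000 ≈ 0.839100

1 1/2 2447/2500
2 1 9427/10000
3 3/2 4473/5000
4 2 177/200
5 5/2 2119/2500
6 3 8391/10000
s(3y) = (1/(8391/10000) − 1)/(3) = 1609/25173 ≈ 6.3918%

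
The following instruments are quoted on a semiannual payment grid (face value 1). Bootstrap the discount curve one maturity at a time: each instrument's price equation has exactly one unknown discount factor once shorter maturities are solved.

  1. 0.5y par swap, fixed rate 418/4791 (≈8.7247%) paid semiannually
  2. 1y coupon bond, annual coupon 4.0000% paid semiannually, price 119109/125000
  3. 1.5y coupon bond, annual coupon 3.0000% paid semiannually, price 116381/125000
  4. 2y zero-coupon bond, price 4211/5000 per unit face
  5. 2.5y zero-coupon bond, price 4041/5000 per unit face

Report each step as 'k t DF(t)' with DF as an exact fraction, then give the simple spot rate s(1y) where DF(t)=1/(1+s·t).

step 1 [0.5y] swap r/2=209/4791: DF=(1 − 209/4791·(0))/(1+209/4791) = 4791/5000 ≈ 0.958200
step 2 [1y] bond c/2=1/50: DF=(119109/125000 − 1/50·(0.958200))/(1+1/50) = 4577/5000 ≈ 0.915400
step 3 [1.5y] bond c/2=3/200: DF=(116381/125000 − 3/200·(0.958200+0.915400))/(1+3/200) = 556/625 ≈ 0.889600
step 4 [2y] zero: DF = P = 4211/5000 ≈ 0.842200
step 5 [2.5y] zero: DF = P = 4041/5000 ≈ 0.808200

1 1/2 4791/5000
2 1 4577/5000
3 3/2 556/625
4 2 4211/5000
5 5/2 4041/5000
s(1y) = (1/(4577/5000) − 1)/(1) = 423/4577 ≈ 9.2419%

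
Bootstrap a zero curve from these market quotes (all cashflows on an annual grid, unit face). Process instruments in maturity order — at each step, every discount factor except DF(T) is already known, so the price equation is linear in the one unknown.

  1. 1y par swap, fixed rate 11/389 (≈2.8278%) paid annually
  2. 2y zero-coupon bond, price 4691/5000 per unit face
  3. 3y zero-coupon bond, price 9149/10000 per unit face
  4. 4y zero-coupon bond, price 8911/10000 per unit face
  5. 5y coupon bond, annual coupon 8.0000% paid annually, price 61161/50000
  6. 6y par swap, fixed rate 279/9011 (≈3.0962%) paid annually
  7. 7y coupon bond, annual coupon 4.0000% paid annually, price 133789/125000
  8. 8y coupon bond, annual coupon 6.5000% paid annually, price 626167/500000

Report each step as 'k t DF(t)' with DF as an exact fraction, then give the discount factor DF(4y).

1 1 389/400
2 2 4691/5000
3 3 9149/10000
4 4 8911/10000
5 5 8573/10000
6 6 4163/5000
7 7 2053/2500
8 8 3979/5000
DF(4y) = 8911/10000 ≈ 0.891100

step 1 [1y] swap r/1=11/389: DF=(1 − 11/389·(0))/(1+11/389) = 389/400 ≈ 0.972500
step 2 [2y] zero: DF = P = 4691/5000 ≈ 0.938200
step 3 [3y] zero: DF = P = 9149/10000 ≈ 0.914900
step 4 [4y] zero: DF = P = 8911/10000 ≈ 0.891100
step 5 [5y] bond c/1=2/25: DF=(61161/50000 − 2/25·(0.972500+0.938200+0.914900+0.891100))/(1+2/25) = 8573/10000 ≈ 0.857300
step 6 [6y] swap r/1=279/9011: DF=(1 − 279/9011·(0.972500+0.938200+0.914900+0.891100+0.857300))/(1+279/9011) = 4163/5000 ≈ 0.832600
step 7 [7y] bond c/1=1/25: DF=(133789/125000 − 1/25·(0.972500+0.938200+0.914900+0.891100+0.857300+0.832600))/(1+1/25) = 2053/2500 ≈ 0.821200
step 8 [8y] bond c/1=13/200: DF=(626167/500000 − 13/200·(0.972500+0.938200+0.914900+0.891100+0.857300+0.832600+0.821200))/(1+13/200) = 3979/5000 ≈ 0.795800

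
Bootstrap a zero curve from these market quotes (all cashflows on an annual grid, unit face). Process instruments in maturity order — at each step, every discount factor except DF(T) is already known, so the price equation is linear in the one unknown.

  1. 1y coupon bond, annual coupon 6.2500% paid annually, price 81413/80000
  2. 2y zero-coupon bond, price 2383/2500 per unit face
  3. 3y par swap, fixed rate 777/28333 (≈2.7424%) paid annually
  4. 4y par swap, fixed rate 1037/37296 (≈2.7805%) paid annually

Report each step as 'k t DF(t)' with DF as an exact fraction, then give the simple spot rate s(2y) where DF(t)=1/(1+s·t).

1 1 4789/5000
2 2 2383/2500
3 3 9223/10000
4 4 8963/10000
s(2y) = (1/(2383/2500) − 1)/(2) = 117/4766 ≈ 2.4549%

step 1 [1y] bond c/1=1/16: DF=(81413/80000 − 1/16·(0))/(1+1/16) = 4789/5000 ≈ 0.957800
step 2 [2y] zero: DF = P = 2383/2500 ≈ 0.953200
step 3 [3y] swap r/1=777/28333: DF=(1 − 777/28333·(0.957800+0.953200))/(1+777/28333) = 9223/10000 ≈ 0.922300
step 4 [4y] swap r/1=1037/37296: DF=(1 − 1037/37296·(0.957800+0.953200+0.922300))/(1+1037/37296) = 8963/10000 ≈ 0.896300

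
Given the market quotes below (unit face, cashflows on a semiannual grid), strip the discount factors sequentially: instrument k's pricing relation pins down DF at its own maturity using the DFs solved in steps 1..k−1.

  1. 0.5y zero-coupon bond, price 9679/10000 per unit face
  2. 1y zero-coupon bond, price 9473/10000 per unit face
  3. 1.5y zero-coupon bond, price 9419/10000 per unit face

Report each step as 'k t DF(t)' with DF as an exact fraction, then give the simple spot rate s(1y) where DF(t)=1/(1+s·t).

step 1 [0.5y] zero: DF = P = 9679/10000 ≈ 0.967900
step 2 [1y] zero: DF = P = 9473/10000 ≈ 0.947300
step 3 [1.5y] zero: DF = P = 9419/10000 ≈ 0.941900

1 1/2 9679/10000
2 1 9473/10000
3 3/2 9419/10000
s(1y) = (1/(9473/10000) − 1)/(1) = 527/9473 ≈ 5.5632%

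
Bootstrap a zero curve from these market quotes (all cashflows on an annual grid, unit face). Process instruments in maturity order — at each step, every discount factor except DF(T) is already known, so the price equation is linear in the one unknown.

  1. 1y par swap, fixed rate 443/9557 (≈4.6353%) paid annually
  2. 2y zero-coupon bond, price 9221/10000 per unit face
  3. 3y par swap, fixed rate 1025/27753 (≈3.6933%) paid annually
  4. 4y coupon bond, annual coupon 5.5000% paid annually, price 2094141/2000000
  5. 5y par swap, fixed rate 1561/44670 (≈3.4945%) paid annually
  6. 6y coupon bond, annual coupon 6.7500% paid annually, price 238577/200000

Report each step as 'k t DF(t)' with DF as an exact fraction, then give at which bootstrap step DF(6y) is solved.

step 1 [1y] swap r/1=443/9557: DF=(1 − 443/9557·(0))/(1+443/9557) = 9557/10000 ≈ 0.955700
step 2 [2y] zero: DF = P = 9221/10000 ≈ 0.922100
step 3 [3y] swap r/1=1025/27753: DF=(1 − 1025/27753·(0.955700+0.922100))/(1+1025/27753) = 359/400 ≈ 0.897500
step 4 [4y] bond c/1=11/200: DF=(2094141/2000000 − 11/200·(0.955700+0.922100+0.897500))/(1+11/200) = 4239/5000 ≈ 0.847800
step 5 [5y] swap r/1=1561/44670: DF=(1 − 1561/44670·(0.955700+0.922100+0.897500+0.847800))/(1+1561/44670) = 8439/10000 ≈ 0.843900
step 6 [6y] bond c/1=27/400: DF=(238577/200000 − 27/400·(0.955700+0.922100+0.897500+0.847800+0.843900))/(1+27/400) = 167/200 ≈ 0.835000

1 1 9557/10000
2 2 9221/10000
3 3 359/400
4 4 4239/5000
5 5 8439/10000
6 6 167/200
DF(6y) is solved at step 6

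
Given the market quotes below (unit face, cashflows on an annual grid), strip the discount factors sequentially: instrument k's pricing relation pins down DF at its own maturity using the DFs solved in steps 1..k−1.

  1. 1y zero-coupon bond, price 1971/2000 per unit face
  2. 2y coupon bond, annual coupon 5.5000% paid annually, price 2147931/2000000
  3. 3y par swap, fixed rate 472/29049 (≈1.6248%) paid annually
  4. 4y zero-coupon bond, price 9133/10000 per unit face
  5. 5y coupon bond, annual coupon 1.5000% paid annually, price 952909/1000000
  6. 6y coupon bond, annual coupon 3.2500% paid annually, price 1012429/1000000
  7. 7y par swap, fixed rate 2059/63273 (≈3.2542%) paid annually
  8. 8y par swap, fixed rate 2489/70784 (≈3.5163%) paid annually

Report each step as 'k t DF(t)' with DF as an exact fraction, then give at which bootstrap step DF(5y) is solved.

1 1 1971/2000
2 2 4833/5000
3 3 1191/1250
4 4 9133/10000
5 5 1103/1250
6 6 4163/5000
7 7 7941/10000
8 8 7511/10000
DF(5y) is solved at step 5

step 1 [1y] zero: DF = P = 1971/2000 ≈ 0.985500
step 2 [2y] bond c/1=11/200: DF=(2147931/2000000 − 11/200·(0.985500))/(1+11/200) = 4833/5000 ≈ 0.966600
step 3 [3y] swap r/1=472/29049: DF=(1 − 472/29049·(0.985500+0.966600))/(1+472/29049) = 1191/1250 ≈ 0.952800
step 4 [4y] zero: DF = P = 9133/10000 ≈ 0.913300
step 5 [5y] bond c/1=3/200: DF=(952909/1000000 − 3/200·(0.985500+0.966600+0.952800+0.913300))/(1+3/200) = 1103/1250 ≈ 0.882400
step 6 [6y] bond c/1=13/400: DF=(1012429/1000000 − 13/400·(0.985500+0.966600+0.952800+0.913300+0.882400))/(1+13/400) = 4163/5000 ≈ 0.832600
step 7 [7y] swap r/1=2059/63273: DF=(1 − 2059/63273·(0.985500+0.966600+0.952800+0.913300+0.882400+0.832600))/(1+2059/63273) = 7941/10000 ≈ 0.794100
step 8 [8y] swap r/1=2489/70784: DF=(1 − 2489/70784·(0.985500+0.966600+0.952800+0.913300+0.882400+0.832600+0.794100))/(1+2489/70784) = 7511/10000 ≈ 0.751100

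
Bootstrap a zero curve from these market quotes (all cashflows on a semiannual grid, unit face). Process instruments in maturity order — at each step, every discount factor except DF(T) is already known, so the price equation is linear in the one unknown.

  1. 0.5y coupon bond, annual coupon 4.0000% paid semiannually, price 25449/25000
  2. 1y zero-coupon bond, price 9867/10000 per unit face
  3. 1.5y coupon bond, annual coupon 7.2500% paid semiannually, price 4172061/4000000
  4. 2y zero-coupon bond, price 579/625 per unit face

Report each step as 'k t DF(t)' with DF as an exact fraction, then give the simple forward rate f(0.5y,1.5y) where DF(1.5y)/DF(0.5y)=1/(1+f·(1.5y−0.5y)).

step 1 [0.5y] bond c/2=1/50: DF=(25449/25000 − 1/50·(0))/(1+1/50) = 499/500 ≈ 0.998000
step 2 [1y] zero: DF = P = 9867/10000 ≈ 0.986700
step 3 [1.5y] bond c/2=29/800: DF=(4172061/4000000 − 29/800·(0.998000+0.986700))/(1+29/800) = 9371/10000 ≈ 0.937100
step 4 [2y] zero: DF = P = 579/625 ≈ 0.926400

1 1/2 499/500
2 1 9867/10000
3 3/2 9371/10000
4 2 579/625
f(0.5y,1.5y) = ((499/500)/(9371/10000) − 1)/(1) = 609/9371 ≈ 6.4988%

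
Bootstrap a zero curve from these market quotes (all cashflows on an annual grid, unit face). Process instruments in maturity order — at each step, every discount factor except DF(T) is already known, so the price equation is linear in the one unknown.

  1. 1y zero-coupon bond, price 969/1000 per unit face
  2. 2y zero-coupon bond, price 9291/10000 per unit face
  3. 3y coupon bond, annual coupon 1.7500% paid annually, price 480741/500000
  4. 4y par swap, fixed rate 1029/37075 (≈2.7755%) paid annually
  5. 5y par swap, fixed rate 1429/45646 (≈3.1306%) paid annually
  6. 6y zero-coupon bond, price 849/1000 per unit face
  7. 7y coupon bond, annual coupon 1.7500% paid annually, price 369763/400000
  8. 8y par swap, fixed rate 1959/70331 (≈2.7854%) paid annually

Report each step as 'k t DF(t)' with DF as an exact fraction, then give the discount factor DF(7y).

1 1 969/1000
2 2 9291/10000
3 3 9123/10000
4 4 8971/10000
5 5 8571/10000
6 6 849/1000
7 7 4077/5000
8 8 8041/10000
DF(7y) = 4077/5000 ≈ 0.815400

step 1 [1y] zero: DF = P = 969/1000 ≈ 0.969000
step 2 [2y] zero: DF = P = 9291/10000 ≈ 0.929100
step 3 [3y] bond c/1=7/400: DF=(480741/500000 − 7/400·(0.969000+0.929100))/(1+7/400) = 9123/10000 ≈ 0.912300
step 4 [4y] swap r/1=1029/37075: DF=(1 − 1029/37075·(0.969000+0.929100+0.912300))/(1+1029/37075) = 8971/10000 ≈ 0.897100
step 5 [5y] swap r/1=1429/45646: DF=(1 − 1429/45646·(0.969000+0.929100+0.912300+0.897100))/(1+1429/45646) = 8571/10000 ≈ 0.857100
step 6 [6y] zero: DF = P = 849/1000 ≈ 0.849000
step 7 [7y] bond c/1=7/400: DF=(369763/400000 − 7/400·(0.969000+0.929100+0.912300+0.897100+0.857100+0.849000))/(1+7/400) = 4077/5000 ≈ 0.815400
step 8 [8y] swap r/1=1959/70331: DF=(1 − 1959/70331·(0.969000+0.929100+0.912300+0.897100+0.857100+0.849000+0.815400))/(1+1959/70331) = 8041/10000 ≈ 0.804100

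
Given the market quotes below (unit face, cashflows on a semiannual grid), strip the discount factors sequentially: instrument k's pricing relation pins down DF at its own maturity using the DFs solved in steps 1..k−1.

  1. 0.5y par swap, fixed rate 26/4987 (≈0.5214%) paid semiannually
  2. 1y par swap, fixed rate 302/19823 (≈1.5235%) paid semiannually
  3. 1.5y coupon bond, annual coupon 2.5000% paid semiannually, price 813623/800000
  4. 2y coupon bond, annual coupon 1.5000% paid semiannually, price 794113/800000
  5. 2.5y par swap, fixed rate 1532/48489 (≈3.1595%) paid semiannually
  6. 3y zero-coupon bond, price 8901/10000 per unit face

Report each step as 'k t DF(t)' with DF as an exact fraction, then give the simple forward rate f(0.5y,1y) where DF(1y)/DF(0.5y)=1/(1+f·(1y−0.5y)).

step 1 [0.5y] swap r/2=13/4987: DF=(1 − 13/4987·(0))/(1+13/4987) = 4987/5000 ≈ 0.997400
step 2 [1y] swap r/2=151/19823: DF=(1 − 151/19823·(0.997400))/(1+151/19823) = 9849/10000 ≈ 0.984900
step 3 [1.5y] bond c/2=1/80: DF=(813623/800000 − 1/80·(0.997400+0.984900))/(1+1/80) = 49/50 ≈ 0.980000
step 4 [2y] bond c/2=3/400: DF=(794113/800000 − 3/400·(0.997400+0.984900+0.980000))/(1+3/400) = 602/625 ≈ 0.963200
step 5 [2.5y] swap r/2=766/48489: DF=(1 − 766/48489·(0.997400+0.984900+0.980000+0.963200))/(1+766/48489) = 4617/5000 ≈ 0.923400
step 6 [3y] zero: DF = P = 8901/10000 ≈ 0.890100

1 1/2 4987/5000
2 1 9849/10000
3 3/2 49/50
4 2 602/625
5 5/2 4617/5000
6 3 8901/10000
f(0.5y,1y) = ((4987/5000)/(9849/10000) − 1)/(1/2) = 250/9849 ≈ 2.5383%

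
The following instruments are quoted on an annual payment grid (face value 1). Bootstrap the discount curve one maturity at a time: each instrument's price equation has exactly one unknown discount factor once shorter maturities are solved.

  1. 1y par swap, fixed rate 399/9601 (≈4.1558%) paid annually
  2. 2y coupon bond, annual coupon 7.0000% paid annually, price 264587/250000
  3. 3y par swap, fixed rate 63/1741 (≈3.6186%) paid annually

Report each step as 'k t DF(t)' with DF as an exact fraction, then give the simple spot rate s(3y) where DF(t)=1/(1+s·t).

1 1 9601/10000
2 2 9263/10000
3 3 562/625
s(3y) = (1/(562/625) − 1)/(3) = 21/562 ≈ 3.7367%

step 1 [1y] swap r/1=399/9601: DF=(1 − 399/9601·(0))/(1+399/9601) = 9601/10000 ≈ 0.960100
step 2 [2y] bond c/1=7/100: DF=(264587/250000 − 7/100·(0.960100))/(1+7/100) = 9263/10000 ≈ 0.926300
step 3 [3y] swap r/1=63/1741: DF=(1 − 63/1741·(0.960100+0.926300))/(1+63/1741) = 562/625 ≈ 0.899200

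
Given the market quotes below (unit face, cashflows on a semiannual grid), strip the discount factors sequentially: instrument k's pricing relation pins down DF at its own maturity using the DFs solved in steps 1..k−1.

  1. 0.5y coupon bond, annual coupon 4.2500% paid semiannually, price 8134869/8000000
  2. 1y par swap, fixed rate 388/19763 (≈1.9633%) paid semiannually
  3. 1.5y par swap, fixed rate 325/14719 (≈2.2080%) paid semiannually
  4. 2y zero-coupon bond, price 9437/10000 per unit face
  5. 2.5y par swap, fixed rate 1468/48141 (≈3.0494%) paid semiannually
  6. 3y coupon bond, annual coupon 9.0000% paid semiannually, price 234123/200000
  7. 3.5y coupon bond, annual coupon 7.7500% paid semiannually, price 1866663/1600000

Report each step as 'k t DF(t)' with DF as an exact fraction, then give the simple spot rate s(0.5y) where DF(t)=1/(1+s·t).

step 1 [0.5y] bond c/2=17/800: DF=(8134869/8000000 − 17/800·(0))/(1+17/800) = 9957/10000 ≈ 0.995700
step 2 [1y] swap r/2=194/19763: DF=(1 − 194/19763·(0.995700))/(1+194/19763) = 4903/5000 ≈ 0.980600
step 3 [1.5y] swap r/2=325/29438: DF=(1 − 325/29438·(0.995700+0.980600))/(1+325/29438) = 387/400 ≈ 0.967500
step 4 [2y] zero: DF = P = 9437/10000 ≈ 0.943700
step 5 [2.5y] swap r/2=734/48141: DF=(1 − 734/48141·(0.995700+0.980600+0.967500+0.943700))/(1+734/48141) = 4633/5000 ≈ 0.926600
step 6 [3y] bond c/2=9/200: DF=(234123/200000 − 9/200·(0.995700+0.980600+0.967500+0.943700+0.926600))/(1+9/200) = 9129/10000 ≈ 0.912900
step 7 [3.5y] bond c/2=31/800: DF=(1866663/1600000 − 31/800·(0.995700+0.980600+0.967500+0.943700+0.926600+0.912900))/(1+31/800) = 1819/2000 ≈ 0.909500

1 1/2 9957/10000
2 1 4903/5000
3 3/2 387/400
4 2 9437/10000
5 5/2 4633/5000
6 3 9129/10000
7 7/2 1819/2000
s(0.5y) = (1/(9957/10000) − 1)/(1/2) = 86/9957 ≈ 0.8637%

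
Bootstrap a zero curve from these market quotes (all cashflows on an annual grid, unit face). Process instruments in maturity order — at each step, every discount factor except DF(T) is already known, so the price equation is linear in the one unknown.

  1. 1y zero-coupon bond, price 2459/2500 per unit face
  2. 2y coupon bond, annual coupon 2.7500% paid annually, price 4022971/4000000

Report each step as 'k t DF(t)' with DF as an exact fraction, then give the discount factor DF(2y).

1 1 2459/2500
2 2 381/400
DF(2y) = 381/400 ≈ 0.952500

step 1 [1y] zero: DF = P = 2459/2500 ≈ 0.983600
step 2 [2y] bond c/1=11/400: DF=(4022971/4000000 − 11/400·(0.983600))/(1+11/400) = 381/400 ≈ 0.952500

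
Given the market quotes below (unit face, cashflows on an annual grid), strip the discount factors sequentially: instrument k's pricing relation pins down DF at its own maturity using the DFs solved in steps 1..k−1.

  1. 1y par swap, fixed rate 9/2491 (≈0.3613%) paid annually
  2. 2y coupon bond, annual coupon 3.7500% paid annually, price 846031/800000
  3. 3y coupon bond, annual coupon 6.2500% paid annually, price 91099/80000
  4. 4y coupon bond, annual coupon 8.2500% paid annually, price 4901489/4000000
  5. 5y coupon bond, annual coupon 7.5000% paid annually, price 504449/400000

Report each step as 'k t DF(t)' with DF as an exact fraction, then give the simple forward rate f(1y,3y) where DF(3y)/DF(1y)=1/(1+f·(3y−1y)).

1 1 2491/2500
2 2 9833/10000
3 3 9553/10000
4 4 9083/10000
5 5 181/200
f(1y,3y) = ((2491/2500)/(9553/10000) − 1)/(2) = 411/19106 ≈ 2.1512%

step 1 [1y] swap r/1=9/2491: DF=(1 − 9/2491·(0))/(1+9/2491) = 2491/2500 ≈ 0.996400
step 2 [2y] bond c/1=3/80: DF=(846031/800000 − 3/80·(0.996400))/(1+3/80) = 9833/10000 ≈ 0.983300
step 3 [3y] bond c/1=1/16: DF=(91099/80000 − 1/16·(0.996400+0.983300))/(1+1/16) = 9553/10000 ≈ 0.955300
step 4 [4y] bond c/1=33/400: DF=(4901489/4000000 − 33/400·(0.996400+0.983300+0.955300))/(1+33/400) = 9083/10000 ≈ 0.908300
step 5 [5y] bond c/1=3/40: DF=(504449/400000 − 3/40·(0.996400+0.983300+0.955300+0.908300))/(1+3/40) = 181/200 ≈ 0.905000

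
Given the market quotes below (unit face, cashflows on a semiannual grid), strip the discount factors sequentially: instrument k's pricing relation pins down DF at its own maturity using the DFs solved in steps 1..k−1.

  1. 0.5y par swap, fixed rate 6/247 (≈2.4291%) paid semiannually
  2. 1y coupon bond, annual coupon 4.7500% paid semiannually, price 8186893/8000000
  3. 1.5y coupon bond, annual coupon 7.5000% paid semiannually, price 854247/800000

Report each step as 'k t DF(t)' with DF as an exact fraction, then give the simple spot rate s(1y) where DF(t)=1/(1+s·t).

step 1 [0.5y] swap r/2=3/247: DF=(1 − 3/247·(0))/(1+3/247) = 247/250 ≈ 0.988000
step 2 [1y] bond c/2=19/800: DF=(8186893/8000000 − 19/800·(0.988000))/(1+19/800) = 9767/10000 ≈ 0.976700
step 3 [1.5y] bond c/2=3/80: DF=(854247/800000 − 3/80·(0.988000+0.976700))/(1+3/80) = 4791/5000 ≈ 0.958200

1 1/2 247/250
2 1 9767/10000
3 3/2 4791/5000
s(1y) = (1/(9767/10000) − 1)/(1) = 233/9767 ≈ 2.3856%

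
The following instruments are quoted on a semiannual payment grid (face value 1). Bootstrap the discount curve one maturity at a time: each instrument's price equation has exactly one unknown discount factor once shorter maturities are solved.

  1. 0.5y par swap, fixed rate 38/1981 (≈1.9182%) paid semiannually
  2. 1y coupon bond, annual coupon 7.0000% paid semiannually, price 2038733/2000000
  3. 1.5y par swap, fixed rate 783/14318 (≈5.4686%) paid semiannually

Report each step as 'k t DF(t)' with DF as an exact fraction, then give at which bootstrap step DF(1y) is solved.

step 1 [0.5y] swap r/2=19/1981: DF=(1 − 19/1981·(0))/(1+19/1981) = 1981/2000 ≈ 0.990500
step 2 [1y] bond c/2=7/200: DF=(2038733/2000000 − 7/200·(0.990500))/(1+7/200) = 4757/5000 ≈ 0.951400
step 3 [1.5y] swap r/2=783/28636: DF=(1 − 783/28636·(0.990500+0.951400))/(1+783/28636) = 9217/10000 ≈ 0.921700

1 1/2 1981/2000
2 1 4757/5000
3 3/2 9217/10000
DF(1y) is solved at step 2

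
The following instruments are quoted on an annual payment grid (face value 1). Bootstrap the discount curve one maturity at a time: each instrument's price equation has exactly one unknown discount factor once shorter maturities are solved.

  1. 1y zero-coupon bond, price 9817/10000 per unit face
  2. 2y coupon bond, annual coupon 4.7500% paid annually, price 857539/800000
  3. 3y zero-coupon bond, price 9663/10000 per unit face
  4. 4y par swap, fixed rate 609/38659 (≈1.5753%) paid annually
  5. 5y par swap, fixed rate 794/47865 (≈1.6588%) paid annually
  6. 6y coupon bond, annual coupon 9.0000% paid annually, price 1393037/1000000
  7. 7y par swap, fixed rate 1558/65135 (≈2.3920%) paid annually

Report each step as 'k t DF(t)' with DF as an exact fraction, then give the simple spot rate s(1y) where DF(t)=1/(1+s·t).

1 1 9817/10000
2 2 2447/2500
3 3 9663/10000
4 4 9391/10000
5 5 4603/5000
6 6 2207/2500
7 7 4221/5000
s(1y) = (1/(9817/10000) − 1)/(1) = 183/9817 ≈ 1.8641%

step 1 [1y] zero: DF = P = 9817/10000 ≈ 0.981700
step 2 [2y] bond c/1=19/400: DF=(857539/800000 − 19/400·(0.981700))/(1+19/400) = 2447/2500 ≈ 0.978800
step 3 [3y] zero: DF = P = 9663/10000 ≈ 0.966300
step 4 [4y] swap r/1=609/38659: DF=(1 − 609/38659·(0.981700+0.978800+0.966300))/(1+609/38659) = 9391/10000 ≈ 0.939100
step 5 [5y] swap r/1=794/47865: DF=(1 − 794/47865·(0.981700+0.978800+0.966300+0.939100))/(1+794/47865) = 4603/5000 ≈ 0.920600
step 6 [6y] bond c/1=9/100: DF=(1393037/1000000 − 9/100·(0.981700+0.978800+0.966300+0.939100+0.920600))/(1+9/100) = 2207/2500 ≈ 0.882800
step 7 [7y] swap r/1=1558/65135: DF=(1 − 1558/65135·(0.981700+0.978800+0.966300+0.939100+0.920600+0.882800))/(1+1558/65135) = 4221/5000 ≈ 0.844200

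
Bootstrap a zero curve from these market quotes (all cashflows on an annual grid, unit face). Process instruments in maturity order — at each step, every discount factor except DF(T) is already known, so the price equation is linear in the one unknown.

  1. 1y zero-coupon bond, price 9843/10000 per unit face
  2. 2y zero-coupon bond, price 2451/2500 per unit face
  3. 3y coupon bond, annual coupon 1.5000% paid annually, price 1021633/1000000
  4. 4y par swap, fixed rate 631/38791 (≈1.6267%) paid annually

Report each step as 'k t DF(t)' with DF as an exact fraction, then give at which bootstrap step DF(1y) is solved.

1 1 9843/10000
2 2 2451/2500
3 3 391/400
4 4 9369/10000
DF(1y) is solved at step 1

step 1 [1y] zero: DF = P = 9843/10000 ≈ 0.984300
step 2 [2y] zero: DF = P = 2451/2500 ≈ 0.980400
step 3 [3y] bond c/1=3/200: DF=(1021633/1000000 − 3/200·(0.984300+0.980400))/(1+3/200) = 391/400 ≈ 0.977500
step 4 [4y] swap r/1=631/38791: DF=(1 − 631/38791·(0.984300+0.980400+0.977500))/(1+631/38791) = 9369/10000 ≈ 0.936900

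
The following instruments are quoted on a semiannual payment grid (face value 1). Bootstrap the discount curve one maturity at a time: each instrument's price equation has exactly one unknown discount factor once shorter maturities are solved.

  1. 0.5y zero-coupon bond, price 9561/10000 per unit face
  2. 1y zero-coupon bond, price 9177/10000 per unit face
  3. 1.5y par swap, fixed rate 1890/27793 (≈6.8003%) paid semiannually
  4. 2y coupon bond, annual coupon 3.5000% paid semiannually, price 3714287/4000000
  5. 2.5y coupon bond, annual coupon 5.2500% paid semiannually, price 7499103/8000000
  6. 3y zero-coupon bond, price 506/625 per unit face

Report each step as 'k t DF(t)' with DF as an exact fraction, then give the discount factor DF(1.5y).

1 1/2 9561/10000
2 1 9177/10000
3 3/2 1811/2000
4 2 1081/1250
5 5/2 4101/5000
6 3 506/625
DF(1.5y) = 1811/2000 ≈ 0.905500

step 1 [0.5y] zero: DF = P = 9561/10000 ≈ 0.956100
step 2 [1y] zero: DF = P = 9177/10000 ≈ 0.917700
step 3 [1.5y] swap r/2=945/27793: DF=(1 − 945/27793·(0.956100+0.917700))/(1+945/27793) = 1811/2000 ≈ 0.905500
step 4 [2y] bond c/2=7/400: DF=(3714287/4000000 − 7/400·(0.956100+0.917700+0.905500))/(1+7/400) = 1081/1250 ≈ 0.864800
step 5 [2.5y] bond c/2=21/800: DF=(7499103/8000000 − 21/800·(0.956100+0.917700+0.905500+0.864800))/(1+21/800) = 4101/5000 ≈ 0.820200
step 6 [3y] zero: DF = P = 506/625 ≈ 0.809600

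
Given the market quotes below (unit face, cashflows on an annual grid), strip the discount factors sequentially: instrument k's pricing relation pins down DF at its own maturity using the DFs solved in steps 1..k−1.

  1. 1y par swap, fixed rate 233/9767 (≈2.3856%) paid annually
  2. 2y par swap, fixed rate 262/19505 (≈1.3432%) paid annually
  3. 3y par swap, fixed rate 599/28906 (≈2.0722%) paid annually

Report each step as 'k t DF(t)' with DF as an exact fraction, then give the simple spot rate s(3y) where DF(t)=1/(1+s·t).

step 1 [1y] swap r/1=233/9767: DF=(1 − 233/9767·(0))/(1+233/9767) = 9767/10000 ≈ 0.976700
step 2 [2y] swap r/1=262/19505: DF=(1 − 262/19505·(0.976700))/(1+262/19505) = 4869/5000 ≈ 0.973800
step 3 [3y] swap r/1=599/28906: DF=(1 − 599/28906·(0.976700+0.973800))/(1+599/28906) = 9401/10000 ≈ 0.940100

1 1 9767/10000
2 2 4869/5000
3 3 9401/10000
s(3y) = (1/(9401/10000) − 1)/(3) = 599/28203 ≈ 2.1239%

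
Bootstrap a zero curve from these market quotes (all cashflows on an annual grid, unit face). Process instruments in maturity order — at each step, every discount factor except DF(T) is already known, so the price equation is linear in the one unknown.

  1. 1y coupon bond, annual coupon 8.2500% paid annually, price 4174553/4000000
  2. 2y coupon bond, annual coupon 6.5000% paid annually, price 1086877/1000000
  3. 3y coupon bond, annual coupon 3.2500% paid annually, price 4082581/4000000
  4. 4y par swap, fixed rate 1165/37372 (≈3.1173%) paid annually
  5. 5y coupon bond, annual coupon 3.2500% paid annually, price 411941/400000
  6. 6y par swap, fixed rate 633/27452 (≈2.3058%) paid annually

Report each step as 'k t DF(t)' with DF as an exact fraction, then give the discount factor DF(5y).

1 1 9641/10000
2 2 9617/10000
3 3 9279/10000
4 4 1767/2000
5 5 4399/5000
6 6 4367/5000
DF(5y) = 4399/5000 ≈ 0.879800

step 1 [1y] bond c/1=33/400: DF=(4174553/4000000 − 33/400·(0))/(1+33/400) = 9641/10000 ≈ 0.964100
step 2 [2y] bond c/1=13/200: DF=(1086877/1000000 − 13/200·(0.964100))/(1+13/200) = 9617/10000 ≈ 0.961700
step 3 [3y] bond c/1=13/400: DF=(4082581/4000000 − 13/400·(0.964100+0.961700))/(1+13/400) = 9279/10000 ≈ 0.927900
step 4 [4y] swap r/1=1165/37372: DF=(1 − 1165/37372·(0.964100+0.961700+0.927900))/(1+1165/37372) = 1767/2000 ≈ 0.883500
step 5 [5y] bond c/1=13/400: DF=(411941/400000 − 13/400·(0.964100+0.961700+0.927900+0.883500))/(1+13/400) = 4399/5000 ≈ 0.879800
step 6 [6y] swap r/1=633/27452: DF=(1 − 633/27452·(0.964100+0.961700+0.927900+0.883500+0.879800))/(1+633/27452) = 4367/5000 ≈ 0.873400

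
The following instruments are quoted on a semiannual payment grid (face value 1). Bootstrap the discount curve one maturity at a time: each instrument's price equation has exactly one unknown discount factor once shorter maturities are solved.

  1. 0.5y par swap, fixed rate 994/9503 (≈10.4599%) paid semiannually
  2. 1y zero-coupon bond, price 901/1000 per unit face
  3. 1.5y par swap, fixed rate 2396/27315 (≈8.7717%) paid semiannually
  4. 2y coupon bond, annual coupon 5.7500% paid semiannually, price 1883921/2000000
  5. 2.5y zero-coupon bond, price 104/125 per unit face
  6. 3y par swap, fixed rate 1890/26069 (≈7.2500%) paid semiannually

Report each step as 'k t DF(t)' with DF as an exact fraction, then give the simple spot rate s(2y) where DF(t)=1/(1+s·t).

1 1/2 9503/10000
2 1 901/1000
3 3/2 4401/5000
4 2 8393/10000
5 5/2 104/125
6 3 811/1000
s(2y) = (1/(8393/10000) − 1)/(2) = 1607/16786 ≈ 9.5735%

step 1 [0.5y] swap r/2=497/9503: DF=(1 − 497/9503·(0))/(1+497/9503) = 9503/10000 ≈ 0.950300
step 2 [1y] zero: DF = P = 901/1000 ≈ 0.901000
step 3 [1.5y] swap r/2=1198/27315: DF=(1 − 1198/27315·(0.950300+0.901000))/(1+1198/27315) = 4401/5000 ≈ 0.880200
step 4 [2y] bond c/2=23/800: DF=(1883921/2000000 − 23/800·(0.950300+0.901000+0.880200))/(1+23/800) = 8393/10000 ≈ 0.839300
step 5 [2.5y] zero: DF = P = 104/125 ≈ 0.832000
step 6 [3y] swap r/2=945/26069: DF=(1 − 945/26069·(0.950300+0.901000+0.880200+0.839300+0.832000))/(1+945/26069) = 811/1000 ≈ 0.811000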